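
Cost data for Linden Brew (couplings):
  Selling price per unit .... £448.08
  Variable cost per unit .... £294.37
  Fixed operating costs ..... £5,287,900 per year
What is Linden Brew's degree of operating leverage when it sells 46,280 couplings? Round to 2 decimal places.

Contribution at this volume is 46,280 × £153.71 = £7,113,698.80.
Operating income = contribution − fixed costs = £7,113,698.80 − £5,287,900 = £1,825,798.80.
Degree of operating leverage = £7,113,698.80 / £1,825,798.80 = 3.8962.

3.90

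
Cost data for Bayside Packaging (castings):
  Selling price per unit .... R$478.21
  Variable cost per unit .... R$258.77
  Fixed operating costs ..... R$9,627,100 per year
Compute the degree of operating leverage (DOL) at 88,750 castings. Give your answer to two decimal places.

1.98

Total contribution margin = 88,750 × R$219.44 = R$19,475,300.00.
Subtracting fixed costs: EBIT = R$19,475,300.00 − R$9,627,100 = R$9,848,200.00.
Degree of operating leverage = R$19,475,300.00 / R$9,848,200.00 = 1.9775.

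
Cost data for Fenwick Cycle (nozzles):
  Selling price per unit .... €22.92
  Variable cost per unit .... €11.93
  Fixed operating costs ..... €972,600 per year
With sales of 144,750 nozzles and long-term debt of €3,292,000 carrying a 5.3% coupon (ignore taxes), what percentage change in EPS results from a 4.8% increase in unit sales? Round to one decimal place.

Contribution at this volume is 144,750 × €10.99 = €1,590,802.50.
EBIT = €1,590,802.50 − €972,600 = €618,202.50.
After interest of €174,476.00, pre-tax earnings = €443,726.50.
DCL = total CM / (EBIT − I) = €1,590,802.50 / €443,726.50 = 3.5851.
%ΔEPS = DCL × %ΔSales = 3.5851 × +4.8% = +17.2%.

+17.2%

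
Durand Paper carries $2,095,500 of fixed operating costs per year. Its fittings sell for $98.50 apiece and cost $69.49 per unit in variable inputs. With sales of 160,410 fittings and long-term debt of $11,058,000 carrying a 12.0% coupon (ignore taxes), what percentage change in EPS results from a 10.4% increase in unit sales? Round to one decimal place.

Contribution at this volume is 160,410 × $29.01 = $4,653,494.10.
Subtracting fixed costs: EBIT = $4,653,494.10 − $2,095,500 = $2,557,994.10.
Interest = $1,326,960.00, so EBIT − I = $1,231,034.10.
Degree of combined leverage = contribution ÷ (EBIT − I) = $4,653,494.10 ÷ $1,231,034.10 = 3.7802.
EPS therefore changes by 3.7802 × (+10.4%) = +39.3%.

+39.3%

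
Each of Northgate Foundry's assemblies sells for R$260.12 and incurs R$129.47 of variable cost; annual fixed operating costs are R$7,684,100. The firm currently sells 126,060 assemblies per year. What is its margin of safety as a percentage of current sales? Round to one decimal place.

53.3%

Contribution margin per unit = R$260.12 − R$129.47 = R$130.65. Break-even units = R$7,684,100 ÷ R$130.65 = 58,814.39; break-even revenue = 58,814.39 × R$260.12 = R$15,298,799.02.
Actual sales revenue = 126,060 × R$260.12 = R$32,790,727.20.
Margin of safety = (R$32,790,727.20 − R$15,298,799.02) ÷ R$32,790,727.20 = 53.3%.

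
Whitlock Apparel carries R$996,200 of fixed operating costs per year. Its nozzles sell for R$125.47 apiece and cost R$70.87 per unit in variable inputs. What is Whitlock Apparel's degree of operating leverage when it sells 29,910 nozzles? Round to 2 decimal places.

2.56

Total contribution margin = 29,910 × R$54.60 = R$1,633,086.00.
Operating income = contribution − fixed costs = R$1,633,086.00 − R$996,200 = R$636,886.00.
DOL = contribution ÷ EBIT = R$1,633,086.00 ÷ R$636,886.00 = 2.5642.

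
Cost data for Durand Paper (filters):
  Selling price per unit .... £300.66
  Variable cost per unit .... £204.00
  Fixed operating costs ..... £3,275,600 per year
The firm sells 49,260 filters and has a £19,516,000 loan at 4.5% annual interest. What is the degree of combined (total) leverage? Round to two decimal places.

7.84

Contribution at this volume is 49,260 × £96.66 = £4,761,471.60.
Operating income = contribution − fixed costs = £4,761,471.60 − £3,275,600 = £1,485,871.60. Interest = £878,220.00, so EBIT − I = £607,651.60.
Degree of total leverage = total CM / (EBIT − interest) = £4,761,471.60 / £607,651.60 = 7.8359.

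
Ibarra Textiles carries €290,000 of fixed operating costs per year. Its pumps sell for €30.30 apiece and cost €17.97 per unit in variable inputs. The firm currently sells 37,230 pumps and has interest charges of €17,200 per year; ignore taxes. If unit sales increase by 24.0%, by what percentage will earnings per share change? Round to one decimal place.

Total contribution margin = 37,230 × €12.33 = €459,045.90.
Operating income = contribution − fixed costs = €459,045.90 − €290,000 = €169,045.90.
Interest = €17,200.00, so EBIT − I = €151,845.90.
DCL = total CM / (EBIT − I) = €459,045.90 / €151,845.90 = 3.0231.
%ΔEPS = DCL × %ΔSales = 3.0231 × +24.0% = +72.6%.

+72.6%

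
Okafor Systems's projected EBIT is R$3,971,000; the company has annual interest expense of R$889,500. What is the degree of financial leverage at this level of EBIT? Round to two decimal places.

1.29

Annual interest charges come to R$889,500.00.
Degree of financial leverage = EBIT / (EBIT − interest) = R$3,971,000 / R$3,081,500.00 = 1.2887.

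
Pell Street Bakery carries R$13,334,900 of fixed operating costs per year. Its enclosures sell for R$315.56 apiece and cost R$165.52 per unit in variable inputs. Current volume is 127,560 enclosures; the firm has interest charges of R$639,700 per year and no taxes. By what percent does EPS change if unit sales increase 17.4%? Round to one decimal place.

+64.5%

At 127,560 units, contribution = 127,560 × R$150.04 = R$19,139,102.40.
EBIT = R$19,139,102.40 − R$13,334,900 = R$5,804,202.40.
Interest = R$639,700.00, so EBIT − I = R$5,164,502.40.
DCL = total CM / (EBIT − I) = R$19,139,102.40 / R$5,164,502.40 = 3.7059.
EPS therefore changes by 3.7059 × (+17.4%) = +64.5%.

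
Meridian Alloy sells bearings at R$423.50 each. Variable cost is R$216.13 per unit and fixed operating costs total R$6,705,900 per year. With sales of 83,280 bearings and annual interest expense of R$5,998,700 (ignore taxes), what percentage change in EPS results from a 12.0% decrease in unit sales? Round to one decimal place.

Contribution at this volume is 83,280 × R$207.37 = R$17,269,773.60.
Operating income = contribution − fixed costs = R$17,269,773.60 − R$6,705,900 = R$10,563,873.60.
Interest = R$5,998,700.00, so EBIT − I = R$4,565,173.60.
DCL = total CM / (EBIT − I) = R$17,269,773.60 / R$4,565,173.60 = 3.7829.
%ΔEPS = DCL × %ΔSales = 3.7829 × -12.0% = -45.4%.

-45.4%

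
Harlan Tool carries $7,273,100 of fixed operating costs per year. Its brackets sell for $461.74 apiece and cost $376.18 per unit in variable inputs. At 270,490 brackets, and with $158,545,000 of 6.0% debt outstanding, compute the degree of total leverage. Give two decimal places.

3.64

Total contribution margin = 270,490 × $85.56 = $23,143,124.40.
EBIT = $23,143,124.40 − $7,273,100 = $15,870,024.40. Interest = $9,512,700.00, so EBIT − I = $6,357,324.40.
Degree of total leverage = total CM / (EBIT − interest) = $23,143,124.40 / $6,357,324.40 = 3.6404.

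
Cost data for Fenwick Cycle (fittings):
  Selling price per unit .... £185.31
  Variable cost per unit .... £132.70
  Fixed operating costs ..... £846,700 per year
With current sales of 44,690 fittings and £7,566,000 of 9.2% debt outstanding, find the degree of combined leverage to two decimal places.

Total contribution margin = 44,690 × £52.61 = £2,351,140.90.
Operating income = contribution − fixed costs = £2,351,140.90 − £846,700 = £1,504,440.90. Interest = £696,072.00, so EBIT − I = £808,368.90.
DCL = contribution ÷ (EBIT − I) = £2,351,140.90 ÷ £808,368.90 = 2.9085.

2.91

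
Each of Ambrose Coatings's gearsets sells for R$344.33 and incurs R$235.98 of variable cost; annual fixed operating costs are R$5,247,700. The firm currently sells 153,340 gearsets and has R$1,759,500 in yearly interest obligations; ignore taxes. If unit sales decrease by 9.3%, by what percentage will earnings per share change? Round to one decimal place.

-16.1%

Contribution at this volume is 153,340 × R$108.35 = R$16,614,389.00.
Subtracting fixed costs: EBIT = R$16,614,389.00 − R$5,247,700 = R$11,366,689.00.
Interest = R$1,759,500.00, so EBIT − I = R$9,607,189.00.
Degree of combined leverage = contribution ÷ (EBIT − I) = R$16,614,389.00 ÷ R$9,607,189.00 = 1.7294.
%ΔEPS = DCL × %ΔSales = 1.7294 × -9.3% = -16.1%.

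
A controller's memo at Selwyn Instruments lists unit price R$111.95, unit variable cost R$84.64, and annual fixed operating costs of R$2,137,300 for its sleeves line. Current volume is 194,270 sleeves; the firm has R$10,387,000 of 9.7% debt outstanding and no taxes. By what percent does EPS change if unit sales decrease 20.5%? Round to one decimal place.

At 194,270 units, contribution = 194,270 × R$27.31 = R$5,305,513.70.
Operating income = contribution − fixed costs = R$5,305,513.70 − R$2,137,300 = R$3,168,213.70.
After interest of R$1,007,539.00, pre-tax earnings = R$2,160,674.70.
Degree of combined leverage = contribution ÷ (EBIT − I) = R$5,305,513.70 ÷ R$2,160,674.70 = 2.4555.
EPS therefore changes by 2.4555 × (-20.5%) = -50.3%.

-50.3%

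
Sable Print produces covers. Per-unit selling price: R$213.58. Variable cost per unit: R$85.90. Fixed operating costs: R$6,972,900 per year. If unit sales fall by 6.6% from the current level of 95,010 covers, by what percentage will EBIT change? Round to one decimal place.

-15.5%

Total contribution margin = 95,010 × R$127.68 = R$12,130,876.80.
Subtracting fixed costs: EBIT = R$12,130,876.80 − R$6,972,900 = R$5,157,976.80.
So DOL = total CM / EBIT = R$12,130,876.80 / R$5,157,976.80 = 2.3519.
So EBIT moves 2.3519 × (-6.6%) = -15.5%.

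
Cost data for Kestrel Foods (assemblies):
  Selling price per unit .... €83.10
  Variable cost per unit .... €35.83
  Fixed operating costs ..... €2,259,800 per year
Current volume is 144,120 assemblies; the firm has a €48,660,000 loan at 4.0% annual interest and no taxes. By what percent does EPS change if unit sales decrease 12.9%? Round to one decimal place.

At 144,120 units, contribution = 144,120 × €47.27 = €6,812,552.40.
Operating income = contribution − fixed costs = €6,812,552.40 − €2,259,800 = €4,552,752.40.
Interest = €1,946,400.00, so EBIT − I = €2,606,352.40.
Degree of combined leverage = contribution ÷ (EBIT − I) = €6,812,552.40 ÷ €2,606,352.40 = 2.6138.
EPS therefore changes by 2.6138 × (-12.9%) = -33.7%.

-33.7%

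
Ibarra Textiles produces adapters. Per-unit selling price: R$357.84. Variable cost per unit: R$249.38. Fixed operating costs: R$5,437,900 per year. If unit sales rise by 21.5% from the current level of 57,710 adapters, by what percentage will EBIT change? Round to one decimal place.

+163.8%

Contribution at this volume is 57,710 × R$108.46 = R$6,259,226.60.
Operating income = contribution − fixed costs = R$6,259,226.60 − R$5,437,900 = R$821,326.60.
So DOL = total CM / EBIT = R$6,259,226.60 / R$821,326.60 = 7.6209.
Operating income changes by 7.6209 × +21.5% = +163.8%.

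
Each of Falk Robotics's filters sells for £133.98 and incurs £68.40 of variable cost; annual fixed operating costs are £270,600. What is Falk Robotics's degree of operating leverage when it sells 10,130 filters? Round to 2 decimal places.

Total contribution margin = 10,130 × £65.58 = £664,325.40.
EBIT = £664,325.40 − £270,600 = £393,725.40.
Degree of operating leverage = £664,325.40 / £393,725.40 = 1.6873.

1.69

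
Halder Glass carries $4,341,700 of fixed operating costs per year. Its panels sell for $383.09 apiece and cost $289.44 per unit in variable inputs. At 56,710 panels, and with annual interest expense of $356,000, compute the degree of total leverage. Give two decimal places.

8.66

At 56,710 units, contribution = 56,710 × $93.65 = $5,310,891.50.
EBIT = $5,310,891.50 − $4,341,700 = $969,191.50. Interest = $356,000.00.
DOL = $5,310,891.50 ÷ $969,191.50 = 5.4797; DFL = $969,191.50 ÷ $613,191.50 = 1.5806.
DCL = DOL × DFL = 5.4797 × 1.5806 = 8.6612.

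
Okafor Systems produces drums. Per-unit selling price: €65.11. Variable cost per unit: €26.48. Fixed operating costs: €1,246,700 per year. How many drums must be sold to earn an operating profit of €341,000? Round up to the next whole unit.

41,101 drums

Each unit contributes €65.11 − €26.48 = €38.63.
Units = (FC + target) / CM = (€1,246,700 + €341,000) / €38.63 = 41,100.18, so 41,101 drums.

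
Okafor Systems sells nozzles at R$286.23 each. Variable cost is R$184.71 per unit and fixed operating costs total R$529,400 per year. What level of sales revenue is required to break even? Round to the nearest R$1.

CM per unit = R$286.23 − R$184.71 = R$101.52; CM ratio = R$101.52 / R$286.23 = 0.3547.
Break-even sales = FC ÷ CM ratio = R$529,400 × R$286.23 / R$101.52 = R$1,492,614.

R$1,492,614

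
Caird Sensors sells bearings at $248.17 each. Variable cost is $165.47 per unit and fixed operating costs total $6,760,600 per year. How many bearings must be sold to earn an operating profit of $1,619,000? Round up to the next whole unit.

Contribution margin per unit = $248.17 − $165.47 = $82.70.
Units = (FC + target) / CM = ($6,760,600 + $1,619,000) / $82.70 = 101,325.27, so 101,326 bearings.

101,326 bearings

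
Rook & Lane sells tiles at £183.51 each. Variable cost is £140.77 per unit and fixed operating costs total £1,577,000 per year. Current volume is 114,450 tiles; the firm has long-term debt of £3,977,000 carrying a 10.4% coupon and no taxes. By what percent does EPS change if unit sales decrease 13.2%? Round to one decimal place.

-22.3%

At 114,450 units, contribution = 114,450 × £42.74 = £4,891,593.00.
Operating income = contribution − fixed costs = £4,891,593.00 − £1,577,000 = £3,314,593.00.
After interest of £413,608.00, pre-tax earnings = £2,900,985.00.
Degree of combined leverage = contribution ÷ (EBIT − I) = £4,891,593.00 ÷ £2,900,985.00 = 1.6862.
EPS therefore changes by 1.6862 × (-13.2%) = -22.3%.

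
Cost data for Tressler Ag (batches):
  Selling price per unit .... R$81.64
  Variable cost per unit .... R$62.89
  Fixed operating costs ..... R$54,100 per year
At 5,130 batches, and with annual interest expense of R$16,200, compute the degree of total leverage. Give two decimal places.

At 5,130 units, contribution = 5,130 × R$18.75 = R$96,187.50.
EBIT = R$96,187.50 − R$54,100 = R$42,087.50. Interest = R$16,200.00, so EBIT − I = R$25,887.50.
Degree of total leverage = total CM / (EBIT − interest) = R$96,187.50 / R$25,887.50 = 3.7156.

3.72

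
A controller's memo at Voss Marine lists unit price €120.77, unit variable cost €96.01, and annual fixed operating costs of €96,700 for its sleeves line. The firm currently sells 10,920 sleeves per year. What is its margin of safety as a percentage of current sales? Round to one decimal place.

64.2%

Each unit contributes €120.77 − €96.01 = €24.76. Break-even units = €96,700 ÷ €24.76 = 3,905.49; break-even revenue = 3,905.49 × €120.77 = €471,666.36.
Current sales = 10,920 × €120.77 = €1,318,808.40.
Margin of safety = (€1,318,808.40 − €471,666.36) ÷ €1,318,808.40 = 64.2%.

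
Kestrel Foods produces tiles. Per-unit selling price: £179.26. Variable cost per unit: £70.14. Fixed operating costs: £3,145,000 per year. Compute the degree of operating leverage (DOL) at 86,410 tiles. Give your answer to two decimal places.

Total contribution margin = 86,410 × £109.12 = £9,429,059.20.
Operating income = contribution − fixed costs = £9,429,059.20 − £3,145,000 = £6,284,059.20.
DOL = contribution ÷ EBIT = £9,429,059.20 ÷ £6,284,059.20 = 1.5005.

1.50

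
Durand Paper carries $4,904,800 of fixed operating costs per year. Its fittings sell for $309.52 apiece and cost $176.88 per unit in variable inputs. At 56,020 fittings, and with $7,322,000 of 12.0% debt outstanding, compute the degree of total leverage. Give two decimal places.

4.51

At 56,020 units, contribution = 56,020 × $132.64 = $7,430,492.80.
EBIT = $7,430,492.80 − $4,904,800 = $2,525,692.80. Interest = $878,640.00, so EBIT − I = $1,647,052.80.
Degree of total leverage = total CM / (EBIT − interest) = $7,430,492.80 / $1,647,052.80 = 4.5114.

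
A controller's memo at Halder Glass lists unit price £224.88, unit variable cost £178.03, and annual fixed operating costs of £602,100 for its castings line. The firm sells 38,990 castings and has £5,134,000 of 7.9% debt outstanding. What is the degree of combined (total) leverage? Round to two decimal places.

At 38,990 units, contribution = 38,990 × £46.85 = £1,826,681.50.
EBIT = £1,826,681.50 − £602,100 = £1,224,581.50. Interest = £405,586.00.
DOL = £1,826,681.50 ÷ £1,224,581.50 = 1.4917; DFL = £1,224,581.50 ÷ £818,995.50 = 1.4952.
DCL = DOL × DFL = 1.4917 × 1.4952 = 2.2304.

2.23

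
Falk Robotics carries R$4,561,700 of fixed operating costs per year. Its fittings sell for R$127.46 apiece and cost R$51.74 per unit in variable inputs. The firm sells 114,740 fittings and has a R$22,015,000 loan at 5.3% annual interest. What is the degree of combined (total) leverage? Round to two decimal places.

2.94

Contribution at this volume is 114,740 × R$75.72 = R$8,688,112.80.
EBIT = R$8,688,112.80 − R$4,561,700 = R$4,126,412.80. Interest = R$1,166,795.00.
DOL = R$8,688,112.80 ÷ R$4,126,412.80 = 2.1055; DFL = R$4,126,412.80 ÷ R$2,959,617.80 = 1.3942.
Combined leverage = 2.1055 × 1.3942 = 2.9355.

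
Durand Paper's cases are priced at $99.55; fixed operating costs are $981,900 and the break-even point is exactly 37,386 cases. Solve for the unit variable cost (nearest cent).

At break-even, FC = Q × (P − VC), so P − VC = $981,900 ÷ 37,386 = $26.2638.
Variable cost per unit = $99.55 − $26.2638 = $73.29.

$73.29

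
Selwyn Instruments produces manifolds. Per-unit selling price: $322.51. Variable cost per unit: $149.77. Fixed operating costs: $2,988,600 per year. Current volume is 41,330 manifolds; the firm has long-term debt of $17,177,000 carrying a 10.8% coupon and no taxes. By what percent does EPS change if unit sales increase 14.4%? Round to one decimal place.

Total contribution margin = 41,330 × $172.74 = $7,139,344.20.
EBIT = $7,139,344.20 − $2,988,600 = $4,150,744.20.
After interest of $1,855,116.00, pre-tax earnings = $2,295,628.20.
DCL = total CM / (EBIT − I) = $7,139,344.20 / $2,295,628.20 = 3.1100.
%ΔEPS = DCL × %ΔSales = 3.1100 × +14.4% = +44.8%.

+44.8%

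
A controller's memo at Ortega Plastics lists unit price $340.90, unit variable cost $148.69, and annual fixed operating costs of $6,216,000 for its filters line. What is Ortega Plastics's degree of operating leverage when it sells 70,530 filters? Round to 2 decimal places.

1.85

At 70,530 units, contribution = 70,530 × $192.21 = $13,556,571.30.
Subtracting fixed costs: EBIT = $13,556,571.30 − $6,216,000 = $7,340,571.30.
Degree of operating leverage = $13,556,571.30 / $7,340,571.30 = 1.8468.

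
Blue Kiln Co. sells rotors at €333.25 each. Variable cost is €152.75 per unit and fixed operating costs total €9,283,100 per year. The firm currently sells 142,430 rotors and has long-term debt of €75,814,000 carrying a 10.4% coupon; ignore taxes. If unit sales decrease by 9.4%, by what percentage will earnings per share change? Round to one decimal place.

At 142,430 units, contribution = 142,430 × €180.50 = €25,708,615.00.
Subtracting fixed costs: EBIT = €25,708,615.00 − €9,283,100 = €16,425,515.00.
After interest of €7,884,656.00, pre-tax earnings = €8,540,859.00.
DCL = total CM / (EBIT − I) = €25,708,615.00 / €8,540,859.00 = 3.0101.
EPS therefore changes by 3.0101 × (-9.4%) = -28.3%.

-28.3%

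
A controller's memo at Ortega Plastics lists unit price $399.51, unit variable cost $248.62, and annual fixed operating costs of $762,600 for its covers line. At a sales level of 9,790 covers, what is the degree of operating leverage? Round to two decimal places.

2.07

Contribution at this volume is 9,790 × $150.89 = $1,477,213.10.
Operating income = contribution − fixed costs = $1,477,213.10 − $762,600 = $714,613.10.
DOL = contribution ÷ EBIT = $1,477,213.10 ÷ $714,613.10 = 2.0672.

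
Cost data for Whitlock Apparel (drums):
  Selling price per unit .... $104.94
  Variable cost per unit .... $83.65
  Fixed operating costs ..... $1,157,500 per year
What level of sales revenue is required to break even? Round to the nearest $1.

$5,705,404

CM per unit = $104.94 − $83.65 = $21.29; CM ratio = $21.29 / $104.94 = 0.2029.
Break-even sales = FC ÷ CM ratio = $1,157,500 × $104.94 / $21.29 = $5,705,404.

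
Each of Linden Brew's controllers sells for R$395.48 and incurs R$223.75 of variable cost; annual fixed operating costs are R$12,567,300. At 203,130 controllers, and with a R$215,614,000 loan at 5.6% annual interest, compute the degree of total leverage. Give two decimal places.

3.41

Total contribution margin = 203,130 × R$171.73 = R$34,883,514.90.
Subtracting fixed costs: EBIT = R$34,883,514.90 − R$12,567,300 = R$22,316,214.90. Interest = R$12,074,384.00.
DOL = R$34,883,514.90 ÷ R$22,316,214.90 = 1.5631; DFL = R$22,316,214.90 ÷ R$10,241,830.90 = 2.1789.
Combined leverage = 1.5631 × 2.1789 = 3.4058.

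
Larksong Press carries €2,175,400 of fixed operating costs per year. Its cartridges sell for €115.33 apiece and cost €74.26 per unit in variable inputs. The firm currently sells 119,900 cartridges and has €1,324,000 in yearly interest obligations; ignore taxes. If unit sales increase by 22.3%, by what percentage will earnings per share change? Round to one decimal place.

Total contribution margin = 119,900 × €41.07 = €4,924,293.00.
EBIT = €4,924,293.00 − €2,175,400 = €2,748,893.00.
Interest = €1,324,000.00, so EBIT − I = €1,424,893.00.
Degree of combined leverage = contribution ÷ (EBIT − I) = €4,924,293.00 ÷ €1,424,893.00 = 3.4559.
%ΔEPS = DCL × %ΔSales = 3.4559 × +22.3% = +77.1%.

+77.1%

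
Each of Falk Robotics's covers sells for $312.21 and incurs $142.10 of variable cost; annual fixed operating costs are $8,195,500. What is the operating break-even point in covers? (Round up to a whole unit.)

Unit CM = price − variable cost = $312.21 − $142.10 = $170.11.
Break-even volume = fixed costs ÷ CM per unit = $8,195,500 ÷ $170.11 = 48,177.65, so 48,178 covers.

48,178 covers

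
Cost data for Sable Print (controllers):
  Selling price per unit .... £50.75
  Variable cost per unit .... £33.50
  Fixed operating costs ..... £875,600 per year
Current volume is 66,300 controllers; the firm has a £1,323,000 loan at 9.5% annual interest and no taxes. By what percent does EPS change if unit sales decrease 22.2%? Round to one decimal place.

-178.3%

Total contribution margin = 66,300 × £17.25 = £1,143,675.00.
Operating income = contribution − fixed costs = £1,143,675.00 − £875,600 = £268,075.00.
Interest = £125,685.00, so EBIT − I = £142,390.00.
Degree of combined leverage = contribution ÷ (EBIT − I) = £1,143,675.00 ÷ £142,390.00 = 8.0320.
EPS therefore changes by 8.0320 × (-22.2%) = -178.3%.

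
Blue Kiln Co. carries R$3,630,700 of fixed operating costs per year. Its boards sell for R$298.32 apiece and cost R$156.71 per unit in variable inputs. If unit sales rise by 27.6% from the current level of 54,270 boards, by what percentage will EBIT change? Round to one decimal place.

Total contribution margin = 54,270 × R$141.61 = R$7,685,174.70.
Subtracting fixed costs: EBIT = R$7,685,174.70 − R$3,630,700 = R$4,054,474.70.
DOL = contribution ÷ EBIT = R$7,685,174.70 ÷ R$4,054,474.70 = 1.8955.
So EBIT moves 1.8955 × (+27.6%) = +52.3%.

+52.3%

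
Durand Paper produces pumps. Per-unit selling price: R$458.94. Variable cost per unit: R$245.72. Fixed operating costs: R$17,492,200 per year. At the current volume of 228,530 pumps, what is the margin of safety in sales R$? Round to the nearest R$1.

Unit CM = price − variable cost = R$458.94 − R$245.72 = R$213.22. Break-even units = R$17,492,200 ÷ R$213.22 = 82,038.27; break-even revenue = 82,038.27 × R$458.94 = R$37,650,643.79.
Current sales = 228,530 × R$458.94 = R$104,881,558.20.
Margin of safety = R$104,881,558.20 − R$37,650,643.79 = R$67,230,914.

R$67,230,914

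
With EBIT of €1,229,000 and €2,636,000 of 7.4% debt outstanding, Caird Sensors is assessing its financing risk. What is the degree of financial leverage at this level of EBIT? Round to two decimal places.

Interest = €195,064.00.
Degree of financial leverage = EBIT / (EBIT − interest) = €1,229,000 / €1,033,936.00 = 1.1887.

1.19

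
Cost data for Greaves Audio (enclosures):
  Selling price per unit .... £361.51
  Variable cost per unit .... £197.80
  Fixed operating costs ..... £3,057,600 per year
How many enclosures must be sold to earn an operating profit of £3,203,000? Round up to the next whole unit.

Unit CM = price − variable cost = £361.51 − £197.80 = £163.71.
Units = (FC + target) / CM = (£3,057,600 + £3,203,000) / £163.71 = 38,242.01, so 38,243 enclosures.

38,243 enclosures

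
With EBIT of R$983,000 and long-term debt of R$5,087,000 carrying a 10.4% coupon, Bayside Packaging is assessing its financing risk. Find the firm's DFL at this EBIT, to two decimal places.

2.17

Interest = R$529,048.00.
DFL = EBIT ÷ (EBIT − I) = R$983,000 ÷ (R$983,000 − R$529,048.00) = R$983,000 ÷ R$453,952.00 = 2.1654.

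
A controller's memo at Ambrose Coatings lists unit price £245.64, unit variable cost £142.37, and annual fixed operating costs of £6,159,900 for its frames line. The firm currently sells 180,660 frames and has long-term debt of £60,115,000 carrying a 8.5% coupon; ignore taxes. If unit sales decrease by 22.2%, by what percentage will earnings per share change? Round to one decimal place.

At 180,660 units, contribution = 180,660 × £103.27 = £18,656,758.20.
EBIT = £18,656,758.20 − £6,159,900 = £12,496,858.20.
Interest = £5,109,775.00, so EBIT − I = £7,387,083.20.
DCL = total CM / (EBIT − I) = £18,656,758.20 / £7,387,083.20 = 2.5256.
EPS therefore changes by 2.5256 × (-22.2%) = -56.1%.

-56.1%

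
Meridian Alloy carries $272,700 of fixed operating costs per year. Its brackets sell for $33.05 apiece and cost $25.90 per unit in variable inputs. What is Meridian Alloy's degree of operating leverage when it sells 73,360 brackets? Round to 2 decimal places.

At 73,360 units, contribution = 73,360 × $7.15 = $524,524.00.
EBIT = $524,524.00 − $272,700 = $251,824.00.
So DOL = total CM / EBIT = $524,524.00 / $251,824.00 = 2.0829.

2.08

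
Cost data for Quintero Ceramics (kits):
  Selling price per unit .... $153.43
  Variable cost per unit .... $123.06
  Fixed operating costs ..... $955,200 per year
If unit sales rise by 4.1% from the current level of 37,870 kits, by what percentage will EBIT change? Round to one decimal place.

Contribution at this volume is 37,870 × $30.37 = $1,150,111.90.
Operating income = contribution − fixed costs = $1,150,111.90 − $955,200 = $194,911.90.
So DOL = total CM / EBIT = $1,150,111.90 / $194,911.90 = 5.9007.
%ΔEBIT = DOL × %ΔSales = 5.9007 × +4.1% = +24.2%.

+24.2%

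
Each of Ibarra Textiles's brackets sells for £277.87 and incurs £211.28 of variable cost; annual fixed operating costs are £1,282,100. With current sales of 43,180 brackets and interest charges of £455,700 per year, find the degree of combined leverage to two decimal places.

2.53

Contribution at this volume is 43,180 × £66.59 = £2,875,356.20.
Subtracting fixed costs: EBIT = £2,875,356.20 − £1,282,100 = £1,593,256.20. Interest = £455,700.00.
DOL = £2,875,356.20 ÷ £1,593,256.20 = 1.8047; DFL = £1,593,256.20 ÷ £1,137,556.20 = 1.4006.
DCL = DOL × DFL = 1.8047 × 1.4006 = 2.5277.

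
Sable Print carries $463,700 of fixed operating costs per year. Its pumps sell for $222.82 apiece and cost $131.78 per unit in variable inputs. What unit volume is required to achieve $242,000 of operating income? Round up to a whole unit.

Each unit contributes $222.82 − $131.78 = $91.04.
Units = (FC + target) / CM = ($463,700 + $242,000) / $91.04 = 7,751.54, so 7,752 pumps.

7,752 pumps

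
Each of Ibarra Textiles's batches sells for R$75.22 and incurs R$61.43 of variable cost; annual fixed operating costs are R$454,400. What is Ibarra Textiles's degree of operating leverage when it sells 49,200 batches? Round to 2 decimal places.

Contribution at this volume is 49,200 × R$13.79 = R$678,468.00.
Subtracting fixed costs: EBIT = R$678,468.00 − R$454,400 = R$224,068.00.
Degree of operating leverage = R$678,468.00 / R$224,068.00 = 3.0280.

3.03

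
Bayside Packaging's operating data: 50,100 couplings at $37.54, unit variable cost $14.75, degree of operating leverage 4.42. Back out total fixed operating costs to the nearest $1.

Contribution at this volume is 50,100 × $22.79 = $1,141,779.00.
DOL = contribution / EBIT, so EBIT = $1,141,779.00 / 4.42 = $258,321.04.
Fixed costs = CM − EBIT = $1,141,779.00 − $258,321.04 = $883,458.

$883,458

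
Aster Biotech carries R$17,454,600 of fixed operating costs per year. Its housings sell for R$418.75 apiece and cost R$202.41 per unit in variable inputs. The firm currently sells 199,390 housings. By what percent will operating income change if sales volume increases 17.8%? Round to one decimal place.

Total contribution margin = 199,390 × R$216.34 = R$43,136,032.60.
Subtracting fixed costs: EBIT = R$43,136,032.60 − R$17,454,600 = R$25,681,432.60.
Degree of operating leverage = R$43,136,032.60 / R$25,681,432.60 = 1.6797.
%ΔEBIT = DOL × %ΔSales = 1.6797 × +17.8% = +29.9%.

+29.9%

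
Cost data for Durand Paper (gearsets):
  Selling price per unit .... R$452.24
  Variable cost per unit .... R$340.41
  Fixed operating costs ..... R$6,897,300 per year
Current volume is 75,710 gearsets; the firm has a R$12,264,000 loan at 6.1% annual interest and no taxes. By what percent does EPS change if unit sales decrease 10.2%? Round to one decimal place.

-105.2%

Contribution at this volume is 75,710 × R$111.83 = R$8,466,649.30.
Operating income = contribution − fixed costs = R$8,466,649.30 − R$6,897,300 = R$1,569,349.30.
Interest = R$748,104.00, so EBIT − I = R$821,245.30.
Degree of combined leverage = contribution ÷ (EBIT − I) = R$8,466,649.30 ÷ R$821,245.30 = 10.3095.
EPS therefore changes by 10.3095 × (-10.2%) = -105.2%.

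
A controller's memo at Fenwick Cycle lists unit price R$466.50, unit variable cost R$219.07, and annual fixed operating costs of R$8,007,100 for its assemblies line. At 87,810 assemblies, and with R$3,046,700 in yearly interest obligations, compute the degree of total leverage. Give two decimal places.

Total contribution margin = 87,810 × R$247.43 = R$21,726,828.30.
Subtracting fixed costs: EBIT = R$21,726,828.30 − R$8,007,100 = R$13,719,728.30. Interest = R$3,046,700.00, so EBIT − I = R$10,673,028.30.
Degree of total leverage = total CM / (EBIT − interest) = R$21,726,828.30 / R$10,673,028.30 = 2.0357.

2.04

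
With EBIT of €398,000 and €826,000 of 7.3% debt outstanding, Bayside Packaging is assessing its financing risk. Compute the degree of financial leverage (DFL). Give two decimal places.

1.18

Annual interest charges come to €60,298.00.
DFL = EBIT ÷ (EBIT − I) = €398,000 ÷ (€398,000 − €60,298.00) = €398,000 ÷ €337,702.00 = 1.1786.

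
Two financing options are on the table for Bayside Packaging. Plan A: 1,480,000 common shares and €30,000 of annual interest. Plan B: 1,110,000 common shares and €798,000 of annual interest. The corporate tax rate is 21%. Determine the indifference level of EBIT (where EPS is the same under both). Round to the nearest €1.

Set EPS_A = EPS_B: (EBIT − €30,000)(1 − 0.21) ÷ 1,480,000 = (EBIT − €798,000)(1 − 0.21) ÷ 1,110,000.
Cancelling (1 − t) and cross-multiplying: 1,110,000·(EBIT − 30,000) = 1,480,000·(EBIT − 798,000).
EBIT × (1,480,000 − 1,110,000) = 798,000 × 1,480,000 − 30,000 × 1,110,000 = 1,147,740,000,000, so EBIT = 1,147,740,000,000 ÷ 370,000 = 3,102,000.00.

€3,102,000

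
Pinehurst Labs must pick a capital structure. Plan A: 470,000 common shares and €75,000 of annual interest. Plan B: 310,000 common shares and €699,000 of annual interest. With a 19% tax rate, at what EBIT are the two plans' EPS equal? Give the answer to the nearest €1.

At indifference, (EBIT − 75,000)(1 − t)/470,000 = (EBIT − 699,000)(1 − t)/310,000.
Cancelling (1 − t) and cross-multiplying: 310,000·(EBIT − 75,000) = 470,000·(EBIT − 699,000).
Solving, EBIT = (699,000·470,000 − 75,000·310,000) / (470,000 − 310,000) = 305,280,000,000 / 160,000 = 1,908,000.00.

€1,908,000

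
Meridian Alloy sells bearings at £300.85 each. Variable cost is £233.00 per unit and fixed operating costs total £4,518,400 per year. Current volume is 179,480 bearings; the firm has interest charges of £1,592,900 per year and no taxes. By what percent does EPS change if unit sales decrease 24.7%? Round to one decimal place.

Contribution at this volume is 179,480 × £67.85 = £12,177,718.00.
Subtracting fixed costs: EBIT = £12,177,718.00 − £4,518,400 = £7,659,318.00.
After interest of £1,592,900.00, pre-tax earnings = £6,066,418.00.
Degree of combined leverage = contribution ÷ (EBIT − I) = £12,177,718.00 ÷ £6,066,418.00 = 2.0074.
%ΔEPS = DCL × %ΔSales = 2.0074 × -24.7% = -49.6%.

-49.6%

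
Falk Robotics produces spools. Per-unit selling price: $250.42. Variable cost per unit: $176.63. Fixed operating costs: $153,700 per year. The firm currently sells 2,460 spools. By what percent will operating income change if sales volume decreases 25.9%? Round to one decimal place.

At 2,460 units, contribution = 2,460 × $73.79 = $181,523.40.
EBIT = $181,523.40 − $153,700 = $27,823.40.
DOL = contribution ÷ EBIT = $181,523.40 ÷ $27,823.40 = 6.5241.
So EBIT moves 6.5241 × (-25.9%) = -169.0%.

-169.0%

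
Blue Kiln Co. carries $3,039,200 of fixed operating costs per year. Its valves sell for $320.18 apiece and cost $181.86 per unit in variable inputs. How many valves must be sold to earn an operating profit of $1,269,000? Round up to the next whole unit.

31,147 valves

Each unit contributes $320.18 − $181.86 = $138.32.
Required volume = (fixed costs + target profit) ÷ CM = ($3,039,200 + $1,269,000) ÷ $138.32 = 31,146.62, so 31,147 valves.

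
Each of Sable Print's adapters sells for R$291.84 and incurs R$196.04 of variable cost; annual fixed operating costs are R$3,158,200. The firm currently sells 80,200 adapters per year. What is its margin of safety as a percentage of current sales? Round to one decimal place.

Each unit contributes R$291.84 − R$196.04 = R$95.80. Break-even units = R$3,158,200 ÷ R$95.80 = 32,966.60; break-even revenue = 32,966.60 × R$291.84 = R$9,620,971.69.
Current sales = 80,200 × R$291.84 = R$23,405,568.00.
Margin of safety = (R$23,405,568.00 − R$9,620,971.69) ÷ R$23,405,568.00 = 58.9%.

58.9%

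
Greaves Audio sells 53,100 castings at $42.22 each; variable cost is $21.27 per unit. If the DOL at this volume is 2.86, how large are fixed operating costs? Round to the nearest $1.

$723,478

Contribution at this volume is 53,100 × $20.95 = $1,112,445.00.
Since DOL = CM ÷ EBIT, EBIT = $1,112,445.00 ÷ 2.86 = $388,966.78.
Fixed costs = CM − EBIT = $1,112,445.00 − $388,966.78 = $723,478.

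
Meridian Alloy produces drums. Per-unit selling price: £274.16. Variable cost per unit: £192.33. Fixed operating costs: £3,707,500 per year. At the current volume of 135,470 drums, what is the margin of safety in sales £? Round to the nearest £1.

£24,718,994

Contribution margin per unit = £274.16 − £192.33 = £81.83. Break-even units = £3,707,500 ÷ £81.83 = 45,307.34; break-even revenue = 45,307.34 × £274.16 = £12,421,461.57.
Current sales = 135,470 × £274.16 = £37,140,455.20.
Margin of safety = £37,140,455.20 − £12,421,461.57 = £24,718,994.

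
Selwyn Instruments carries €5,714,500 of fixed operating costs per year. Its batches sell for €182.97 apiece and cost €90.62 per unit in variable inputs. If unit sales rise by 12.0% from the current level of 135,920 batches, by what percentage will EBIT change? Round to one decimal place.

Total contribution margin = 135,920 × €92.35 = €12,552,212.00.
Subtracting fixed costs: EBIT = €12,552,212.00 − €5,714,500 = €6,837,712.00.
DOL = contribution ÷ EBIT = €12,552,212.00 ÷ €6,837,712.00 = 1.8357.
%ΔEBIT = DOL × %ΔSales = 1.8357 × +12.0% = +22.0%.

+22.0%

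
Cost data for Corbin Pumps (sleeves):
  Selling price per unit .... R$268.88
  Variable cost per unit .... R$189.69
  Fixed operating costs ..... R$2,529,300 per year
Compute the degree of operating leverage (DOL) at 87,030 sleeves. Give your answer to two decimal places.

At 87,030 units, contribution = 87,030 × R$79.19 = R$6,891,905.70.
EBIT = R$6,891,905.70 − R$2,529,300 = R$4,362,605.70.
So DOL = total CM / EBIT = R$6,891,905.70 / R$4,362,605.70 = 1.5798.

1.58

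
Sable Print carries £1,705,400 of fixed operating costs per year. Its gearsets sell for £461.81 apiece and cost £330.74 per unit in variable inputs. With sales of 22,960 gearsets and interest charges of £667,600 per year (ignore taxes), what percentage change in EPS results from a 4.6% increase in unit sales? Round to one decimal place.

+21.8%

Contribution at this volume is 22,960 × £131.07 = £3,009,367.20.
Subtracting fixed costs: EBIT = £3,009,367.20 − £1,705,400 = £1,303,967.20.
After interest of £667,600.00, pre-tax earnings = £636,367.20.
Degree of combined leverage = contribution ÷ (EBIT − I) = £3,009,367.20 ÷ £636,367.20 = 4.7290.
EPS therefore changes by 4.7290 × (+4.6%) = +21.8%.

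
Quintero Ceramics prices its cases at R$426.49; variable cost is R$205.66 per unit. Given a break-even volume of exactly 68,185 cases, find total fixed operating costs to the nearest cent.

R$15,057,293.55

Unit CM = price − variable cost = R$426.49 − R$205.66 = R$220.83.
Since BE = FC / CM, FC = 68,185 × R$220.83 = R$15,057,293.55.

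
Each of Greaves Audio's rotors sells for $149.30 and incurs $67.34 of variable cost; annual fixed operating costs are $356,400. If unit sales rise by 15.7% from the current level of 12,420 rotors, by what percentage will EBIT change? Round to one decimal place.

+24.2%

Total contribution margin = 12,420 × $81.96 = $1,017,943.20.
EBIT = $1,017,943.20 − $356,400 = $661,543.20.
So DOL = total CM / EBIT = $1,017,943.20 / $661,543.20 = 1.5387.
So EBIT moves 1.5387 × (+15.7%) = +24.2%.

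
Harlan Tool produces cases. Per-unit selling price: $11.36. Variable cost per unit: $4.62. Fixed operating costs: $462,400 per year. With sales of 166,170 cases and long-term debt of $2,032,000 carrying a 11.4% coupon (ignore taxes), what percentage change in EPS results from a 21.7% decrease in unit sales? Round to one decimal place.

-57.1%

At 166,170 units, contribution = 166,170 × $6.74 = $1,119,985.80.
Subtracting fixed costs: EBIT = $1,119,985.80 − $462,400 = $657,585.80.
After interest of $231,648.00, pre-tax earnings = $425,937.80.
DCL = total CM / (EBIT − I) = $1,119,985.80 / $425,937.80 = 2.6295.
EPS therefore changes by 2.6295 × (-21.7%) = -57.1%.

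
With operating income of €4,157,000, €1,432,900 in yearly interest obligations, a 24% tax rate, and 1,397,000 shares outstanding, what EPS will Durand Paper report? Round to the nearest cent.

€1.48

Interest = €1,432,900.00, so EBT = €4,157,000 − €1,432,900.00 = €2,724,100.00.
After tax at 24%: net income = €2,724,100.00 × 0.76 = €2,070,316.00.
Per share: €2,070,316.00 / 1,397,000 shares = €1.48.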